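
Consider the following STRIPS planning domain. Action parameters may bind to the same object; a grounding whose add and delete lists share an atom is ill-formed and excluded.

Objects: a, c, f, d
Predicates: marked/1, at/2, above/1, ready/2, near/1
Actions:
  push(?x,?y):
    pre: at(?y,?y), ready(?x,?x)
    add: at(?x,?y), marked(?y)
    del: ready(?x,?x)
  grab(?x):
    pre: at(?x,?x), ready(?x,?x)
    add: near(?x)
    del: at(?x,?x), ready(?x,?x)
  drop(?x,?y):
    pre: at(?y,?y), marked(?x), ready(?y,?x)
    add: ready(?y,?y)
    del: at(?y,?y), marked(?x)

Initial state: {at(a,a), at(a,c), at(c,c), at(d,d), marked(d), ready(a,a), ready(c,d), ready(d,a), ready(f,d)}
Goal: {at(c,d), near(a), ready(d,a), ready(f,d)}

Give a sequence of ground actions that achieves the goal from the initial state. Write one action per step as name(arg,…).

grab(a); drop(d,c); push(c,d)

1. grab(a)  →  {at(a,c), at(c,c), at(d,d), marked(d), near(a), ready(c,d), ready(d,a), ready(f,d)}
2. drop(d,c)  →  {at(a,c), at(d,d), near(a), ready(c,c), ready(c,d), ready(d,a), ready(f,d)}
3. push(c,d)  →  {at(a,c), at(c,d), at(d,d), marked(d), near(a), ready(c,d), ready(d,a), ready(f,d)}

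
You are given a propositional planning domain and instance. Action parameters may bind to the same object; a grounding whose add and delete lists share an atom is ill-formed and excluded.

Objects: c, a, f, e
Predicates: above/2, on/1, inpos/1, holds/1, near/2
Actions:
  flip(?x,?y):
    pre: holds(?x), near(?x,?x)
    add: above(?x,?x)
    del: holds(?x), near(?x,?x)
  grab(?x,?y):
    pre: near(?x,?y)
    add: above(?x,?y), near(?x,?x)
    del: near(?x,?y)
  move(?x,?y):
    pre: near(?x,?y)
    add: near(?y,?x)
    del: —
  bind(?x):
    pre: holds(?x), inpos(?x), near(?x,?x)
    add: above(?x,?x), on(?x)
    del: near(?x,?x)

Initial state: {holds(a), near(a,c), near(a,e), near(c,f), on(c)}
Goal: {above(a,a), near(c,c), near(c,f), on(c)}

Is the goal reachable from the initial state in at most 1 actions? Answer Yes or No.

1. grab(a,e)  →  {above(a,e), holds(a), near(a,a), near(a,c), near(c,f), on(c)}
2. flip(a,c)  →  {above(a,a), above(a,e), near(a,c), near(c,f), on(c)}
3. move(a,c)  →  {above(a,a), above(a,e), near(a,c), near(c,a), near(c,f), on(c)}
4. grab(c,a)  →  {above(a,a), above(a,e), above(c,a), near(a,c), near(c,c), near(c,f), on(c)}
optimal plan length = 4; 4 > 1

No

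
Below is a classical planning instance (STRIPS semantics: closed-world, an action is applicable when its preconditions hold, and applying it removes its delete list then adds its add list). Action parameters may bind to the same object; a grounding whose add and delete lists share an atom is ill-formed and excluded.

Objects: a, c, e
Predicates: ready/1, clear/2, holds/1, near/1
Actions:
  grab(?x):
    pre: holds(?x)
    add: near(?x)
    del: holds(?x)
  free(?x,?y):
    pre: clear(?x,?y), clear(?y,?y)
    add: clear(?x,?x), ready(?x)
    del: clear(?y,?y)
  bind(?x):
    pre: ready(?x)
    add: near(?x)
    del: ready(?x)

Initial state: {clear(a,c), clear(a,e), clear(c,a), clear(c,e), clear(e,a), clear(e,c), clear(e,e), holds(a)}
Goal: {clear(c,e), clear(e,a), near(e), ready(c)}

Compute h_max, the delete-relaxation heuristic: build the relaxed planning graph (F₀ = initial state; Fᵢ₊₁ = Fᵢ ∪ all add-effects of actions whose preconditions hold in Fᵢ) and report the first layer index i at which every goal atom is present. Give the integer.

3

F0 = init (8 atoms)
F1 = F0 ∪ {clear(a,a), clear(c,c), near(a), ready(a), ready(c)}  (13 atoms)
F2 = F1 ∪ {near(c), ready(e)}  (15 atoms)
F3 = F2 ∪ {near(e)}  (16 atoms)
goal ⊆ F3  ⇒  h_max = 3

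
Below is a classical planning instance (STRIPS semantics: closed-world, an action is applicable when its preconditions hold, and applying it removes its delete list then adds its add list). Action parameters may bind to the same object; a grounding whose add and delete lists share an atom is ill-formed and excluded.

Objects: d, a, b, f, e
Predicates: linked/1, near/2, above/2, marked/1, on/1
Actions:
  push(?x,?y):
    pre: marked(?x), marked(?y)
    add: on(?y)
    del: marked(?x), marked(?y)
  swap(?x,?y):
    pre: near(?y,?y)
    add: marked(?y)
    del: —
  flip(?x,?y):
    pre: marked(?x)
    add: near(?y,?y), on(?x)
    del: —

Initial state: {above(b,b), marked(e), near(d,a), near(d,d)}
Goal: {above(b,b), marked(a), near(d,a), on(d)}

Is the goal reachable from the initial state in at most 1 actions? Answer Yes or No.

No

1. swap(d,d)  →  {above(b,b), marked(d), marked(e), near(d,a), near(d,d)}
2. flip(d,a)  →  {above(b,b), marked(d), marked(e), near(a,a), near(d,a), near(d,d), on(d)}
3. swap(d,a)  →  {above(b,b), marked(a), marked(d), marked(e), near(a,a), near(d,a), near(d,d), on(d)}
optimal plan length = 3; 3 > 1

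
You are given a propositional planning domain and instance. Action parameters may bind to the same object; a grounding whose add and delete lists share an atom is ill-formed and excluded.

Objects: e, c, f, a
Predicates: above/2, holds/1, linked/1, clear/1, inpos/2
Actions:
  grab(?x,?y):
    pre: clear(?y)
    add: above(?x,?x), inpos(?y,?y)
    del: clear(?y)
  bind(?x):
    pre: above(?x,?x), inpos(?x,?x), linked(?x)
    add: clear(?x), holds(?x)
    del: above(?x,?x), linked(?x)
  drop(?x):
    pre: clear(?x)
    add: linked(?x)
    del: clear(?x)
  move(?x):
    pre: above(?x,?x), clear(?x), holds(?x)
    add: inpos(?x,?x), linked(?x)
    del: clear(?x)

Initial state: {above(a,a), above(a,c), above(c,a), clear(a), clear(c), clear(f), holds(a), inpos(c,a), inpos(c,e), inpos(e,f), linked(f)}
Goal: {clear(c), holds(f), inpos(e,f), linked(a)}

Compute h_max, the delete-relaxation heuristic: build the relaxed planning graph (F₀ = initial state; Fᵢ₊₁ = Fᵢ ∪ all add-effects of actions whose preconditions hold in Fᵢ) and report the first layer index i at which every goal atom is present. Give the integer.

2

F0 = init (11 atoms)
F1 = F0 ∪ {above(c,c), above(e,e), above(f,f), inpos(a,a), inpos(c,c), inpos(f,f), linked(a), linked(c)}  (19 atoms)
F2 = F1 ∪ {holds(c), holds(f)}  (21 atoms)
goal ⊆ F2  ⇒  h_max = 2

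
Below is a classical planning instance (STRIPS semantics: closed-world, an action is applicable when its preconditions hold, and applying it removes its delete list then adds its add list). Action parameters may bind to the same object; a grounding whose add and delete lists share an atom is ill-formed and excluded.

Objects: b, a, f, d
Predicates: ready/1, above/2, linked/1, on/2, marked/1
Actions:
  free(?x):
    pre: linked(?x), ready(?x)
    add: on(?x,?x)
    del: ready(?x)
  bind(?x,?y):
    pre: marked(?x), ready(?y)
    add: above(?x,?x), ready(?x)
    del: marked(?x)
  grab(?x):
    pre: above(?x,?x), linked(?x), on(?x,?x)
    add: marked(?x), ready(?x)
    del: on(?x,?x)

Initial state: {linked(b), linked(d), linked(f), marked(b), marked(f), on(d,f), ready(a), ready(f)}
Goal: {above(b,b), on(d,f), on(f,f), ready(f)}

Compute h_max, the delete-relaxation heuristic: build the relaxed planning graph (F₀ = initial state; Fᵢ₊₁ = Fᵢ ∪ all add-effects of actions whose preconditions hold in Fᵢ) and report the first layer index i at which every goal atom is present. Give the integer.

1

F0 = init (8 atoms)
F1 = F0 ∪ {above(b,b), above(f,f), on(f,f), ready(b)}  (12 atoms)
goal ⊆ F1  ⇒  h_max = 1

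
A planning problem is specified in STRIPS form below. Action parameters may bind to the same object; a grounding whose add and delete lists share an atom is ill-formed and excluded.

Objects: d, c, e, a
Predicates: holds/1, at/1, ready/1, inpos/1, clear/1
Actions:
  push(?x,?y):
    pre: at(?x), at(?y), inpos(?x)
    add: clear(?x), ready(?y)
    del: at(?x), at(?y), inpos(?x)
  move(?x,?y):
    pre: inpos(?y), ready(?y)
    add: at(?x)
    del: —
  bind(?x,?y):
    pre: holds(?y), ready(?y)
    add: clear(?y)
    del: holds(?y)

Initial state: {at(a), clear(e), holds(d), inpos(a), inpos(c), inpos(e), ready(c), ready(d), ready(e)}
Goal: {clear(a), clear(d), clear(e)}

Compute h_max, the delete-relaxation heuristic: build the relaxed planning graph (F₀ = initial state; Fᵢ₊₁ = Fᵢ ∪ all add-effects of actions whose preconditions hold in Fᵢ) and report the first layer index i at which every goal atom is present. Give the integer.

F0 = init (9 atoms)
F1 = F0 ∪ {at(c), at(d), at(e), clear(a), clear(d), ready(a)}  (15 atoms)
goal ⊆ F1  ⇒  h_max = 1

1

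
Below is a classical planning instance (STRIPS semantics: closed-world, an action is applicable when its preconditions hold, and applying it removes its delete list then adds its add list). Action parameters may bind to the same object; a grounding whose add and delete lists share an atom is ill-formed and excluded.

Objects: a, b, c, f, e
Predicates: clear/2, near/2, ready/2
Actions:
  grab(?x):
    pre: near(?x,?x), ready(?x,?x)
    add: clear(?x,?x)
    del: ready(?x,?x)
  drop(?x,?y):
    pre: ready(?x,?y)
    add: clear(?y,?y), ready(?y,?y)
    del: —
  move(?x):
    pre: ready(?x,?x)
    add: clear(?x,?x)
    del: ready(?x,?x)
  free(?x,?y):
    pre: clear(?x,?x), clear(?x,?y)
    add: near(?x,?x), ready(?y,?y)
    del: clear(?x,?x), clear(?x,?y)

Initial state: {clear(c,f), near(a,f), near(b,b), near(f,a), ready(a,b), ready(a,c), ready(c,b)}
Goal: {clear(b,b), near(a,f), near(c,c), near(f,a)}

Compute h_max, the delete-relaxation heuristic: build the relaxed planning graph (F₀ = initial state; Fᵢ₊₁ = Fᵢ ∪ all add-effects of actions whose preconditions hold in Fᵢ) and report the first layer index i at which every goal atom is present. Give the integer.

2

F0 = init (7 atoms)
F1 = F0 ∪ {clear(b,b), clear(c,c), ready(b,b), ready(c,c)}  (11 atoms)
F2 = F1 ∪ {near(c,c), ready(f,f)}  (13 atoms)
goal ⊆ F2  ⇒  h_max = 2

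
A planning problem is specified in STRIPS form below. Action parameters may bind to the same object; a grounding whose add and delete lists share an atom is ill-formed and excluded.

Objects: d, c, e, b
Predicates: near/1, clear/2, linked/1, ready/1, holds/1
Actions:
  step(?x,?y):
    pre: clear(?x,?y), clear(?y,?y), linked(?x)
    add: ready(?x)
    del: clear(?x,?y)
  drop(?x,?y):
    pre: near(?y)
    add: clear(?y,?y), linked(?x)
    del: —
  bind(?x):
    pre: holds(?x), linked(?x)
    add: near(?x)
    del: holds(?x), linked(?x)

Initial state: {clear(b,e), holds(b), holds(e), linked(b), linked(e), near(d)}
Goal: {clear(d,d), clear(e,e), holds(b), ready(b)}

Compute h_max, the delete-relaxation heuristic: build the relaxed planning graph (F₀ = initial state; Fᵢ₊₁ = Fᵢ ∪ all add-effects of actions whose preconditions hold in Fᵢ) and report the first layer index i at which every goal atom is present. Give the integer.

F0 = init (6 atoms)
F1 = F0 ∪ {clear(d,d), linked(c), linked(d), near(b), near(e)}  (11 atoms)
F2 = F1 ∪ {clear(b,b), clear(e,e), ready(d)}  (14 atoms)
F3 = F2 ∪ {ready(b), ready(e)}  (16 atoms)
goal ⊆ F3  ⇒  h_max = 3

3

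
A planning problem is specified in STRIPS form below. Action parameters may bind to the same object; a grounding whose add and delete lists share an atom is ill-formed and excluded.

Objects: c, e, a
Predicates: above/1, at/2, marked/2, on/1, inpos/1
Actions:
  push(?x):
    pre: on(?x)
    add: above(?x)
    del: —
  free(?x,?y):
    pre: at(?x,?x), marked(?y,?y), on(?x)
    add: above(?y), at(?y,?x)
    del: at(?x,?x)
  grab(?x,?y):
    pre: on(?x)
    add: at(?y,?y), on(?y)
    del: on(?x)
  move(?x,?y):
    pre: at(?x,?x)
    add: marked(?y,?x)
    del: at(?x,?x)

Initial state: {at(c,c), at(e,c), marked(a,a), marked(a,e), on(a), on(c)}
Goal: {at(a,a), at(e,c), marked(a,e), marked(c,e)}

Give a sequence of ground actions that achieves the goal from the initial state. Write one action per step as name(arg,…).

1. grab(c,e)  →  {at(c,c), at(e,c), at(e,e), marked(a,a), marked(a,e), on(a), on(e)}
2. grab(e,a)  →  {at(a,a), at(c,c), at(e,c), at(e,e), marked(a,a), marked(a,e), on(a)}
3. move(e,c)  →  {at(a,a), at(c,c), at(e,c), marked(a,a), marked(a,e), marked(c,e), on(a)}

grab(c,e); grab(e,a); move(e,c)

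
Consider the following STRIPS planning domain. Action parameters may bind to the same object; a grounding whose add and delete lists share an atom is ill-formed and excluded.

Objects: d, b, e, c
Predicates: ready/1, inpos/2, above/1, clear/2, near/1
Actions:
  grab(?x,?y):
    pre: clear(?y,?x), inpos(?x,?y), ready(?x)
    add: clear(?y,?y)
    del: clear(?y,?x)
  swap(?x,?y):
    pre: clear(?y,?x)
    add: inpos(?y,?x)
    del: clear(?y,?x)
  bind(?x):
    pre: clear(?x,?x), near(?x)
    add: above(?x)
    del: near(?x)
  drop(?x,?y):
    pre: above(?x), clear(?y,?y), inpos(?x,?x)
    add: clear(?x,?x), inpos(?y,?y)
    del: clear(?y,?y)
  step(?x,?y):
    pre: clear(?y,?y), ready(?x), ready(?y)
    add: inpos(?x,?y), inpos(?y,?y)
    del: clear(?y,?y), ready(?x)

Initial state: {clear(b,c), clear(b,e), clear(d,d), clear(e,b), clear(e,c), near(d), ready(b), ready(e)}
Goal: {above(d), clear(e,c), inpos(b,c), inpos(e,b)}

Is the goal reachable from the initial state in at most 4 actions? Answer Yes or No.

Yes

1. swap(b,e)  →  {clear(b,c), clear(b,e), clear(d,d), clear(e,c), inpos(e,b), near(d), ready(b), ready(e)}
2. swap(c,b)  →  {clear(b,e), clear(d,d), clear(e,c), inpos(b,c), inpos(e,b), near(d), ready(b), ready(e)}
3. bind(d)  →  {above(d), clear(b,e), clear(d,d), clear(e,c), inpos(b,c), inpos(e,b), ready(b), ready(e)}
optimal plan length = 3; 3 ≤ 4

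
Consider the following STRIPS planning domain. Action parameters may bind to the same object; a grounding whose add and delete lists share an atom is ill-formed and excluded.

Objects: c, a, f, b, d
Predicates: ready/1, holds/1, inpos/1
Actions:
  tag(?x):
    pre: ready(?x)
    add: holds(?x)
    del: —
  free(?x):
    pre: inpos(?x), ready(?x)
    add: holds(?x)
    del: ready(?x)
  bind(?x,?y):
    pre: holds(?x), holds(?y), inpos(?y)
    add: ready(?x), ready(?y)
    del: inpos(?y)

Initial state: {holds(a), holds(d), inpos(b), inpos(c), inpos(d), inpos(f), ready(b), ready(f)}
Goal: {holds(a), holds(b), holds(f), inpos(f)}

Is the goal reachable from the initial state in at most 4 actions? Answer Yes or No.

Yes

1. tag(f)  →  {holds(a), holds(d), holds(f), inpos(b), inpos(c), inpos(d), inpos(f), ready(b), ready(f)}
2. tag(b)  →  {holds(a), holds(b), holds(d), holds(f), inpos(b), inpos(c), inpos(d), inpos(f), ready(b), ready(f)}
optimal plan length = 2; 2 ≤ 4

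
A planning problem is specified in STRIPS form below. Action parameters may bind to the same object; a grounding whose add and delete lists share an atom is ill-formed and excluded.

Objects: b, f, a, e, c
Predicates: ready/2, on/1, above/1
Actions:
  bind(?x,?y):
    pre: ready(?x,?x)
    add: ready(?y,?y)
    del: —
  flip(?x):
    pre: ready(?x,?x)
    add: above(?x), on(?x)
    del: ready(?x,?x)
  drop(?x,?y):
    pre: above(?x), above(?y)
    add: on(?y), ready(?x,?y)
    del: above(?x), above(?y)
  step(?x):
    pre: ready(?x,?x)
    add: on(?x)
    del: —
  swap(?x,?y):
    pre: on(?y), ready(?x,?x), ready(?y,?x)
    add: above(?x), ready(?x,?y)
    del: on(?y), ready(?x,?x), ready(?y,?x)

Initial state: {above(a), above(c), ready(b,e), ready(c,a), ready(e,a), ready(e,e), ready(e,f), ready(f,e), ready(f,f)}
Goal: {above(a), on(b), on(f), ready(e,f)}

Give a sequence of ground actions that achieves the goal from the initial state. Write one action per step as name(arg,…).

bind(f,b); flip(b); flip(f)

1. bind(f,b)  →  {above(a), above(c), ready(b,b), ready(b,e), ready(c,a), ready(e,a), ready(e,e), ready(e,f), ready(f,e), ready(f,f)}
2. flip(b)  →  {above(a), above(b), above(c), on(b), ready(b,e), ready(c,a), ready(e,a), ready(e,e), ready(e,f), ready(f,e), ready(f,f)}
3. flip(f)  →  {above(a), above(b), above(c), above(f), on(b), on(f), ready(b,e), ready(c,a), ready(e,a), ready(e,e), ready(e,f), ready(f,e)}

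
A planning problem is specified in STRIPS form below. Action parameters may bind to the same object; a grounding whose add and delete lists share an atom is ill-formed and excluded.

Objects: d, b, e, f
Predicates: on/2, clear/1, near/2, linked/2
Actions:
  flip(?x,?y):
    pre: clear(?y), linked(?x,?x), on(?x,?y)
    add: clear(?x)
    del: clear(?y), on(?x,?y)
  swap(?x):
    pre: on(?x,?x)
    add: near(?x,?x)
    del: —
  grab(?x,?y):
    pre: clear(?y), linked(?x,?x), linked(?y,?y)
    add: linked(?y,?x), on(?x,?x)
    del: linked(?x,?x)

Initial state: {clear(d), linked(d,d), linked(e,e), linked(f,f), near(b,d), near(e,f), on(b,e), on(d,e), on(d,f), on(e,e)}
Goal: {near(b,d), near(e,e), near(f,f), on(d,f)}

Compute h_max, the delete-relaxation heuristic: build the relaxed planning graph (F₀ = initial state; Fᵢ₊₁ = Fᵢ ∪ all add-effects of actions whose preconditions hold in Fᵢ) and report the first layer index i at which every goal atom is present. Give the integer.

2

F0 = init (10 atoms)
F1 = F0 ∪ {linked(d,e), linked(d,f), near(e,e), on(f,f)}  (14 atoms)
F2 = F1 ∪ {near(f,f)}  (15 atoms)
goal ⊆ F2  ⇒  h_max = 2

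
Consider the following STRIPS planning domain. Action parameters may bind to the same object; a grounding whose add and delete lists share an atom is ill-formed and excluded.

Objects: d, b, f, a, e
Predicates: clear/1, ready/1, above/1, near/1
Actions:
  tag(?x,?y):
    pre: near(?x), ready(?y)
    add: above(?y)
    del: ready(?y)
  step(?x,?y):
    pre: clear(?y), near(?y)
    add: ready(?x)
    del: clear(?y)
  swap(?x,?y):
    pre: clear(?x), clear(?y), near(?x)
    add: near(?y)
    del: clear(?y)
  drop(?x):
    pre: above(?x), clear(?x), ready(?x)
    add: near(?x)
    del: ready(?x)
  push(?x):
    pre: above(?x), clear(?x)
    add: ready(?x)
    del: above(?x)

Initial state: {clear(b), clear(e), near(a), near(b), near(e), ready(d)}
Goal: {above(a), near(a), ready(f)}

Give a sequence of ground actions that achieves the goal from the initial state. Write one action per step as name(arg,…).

step(f,b); step(a,e); tag(b,a)

1. step(f,b)  →  {clear(e), near(a), near(b), near(e), ready(d), ready(f)}
2. step(a,e)  →  {near(a), near(b), near(e), ready(a), ready(d), ready(f)}
3. tag(b,a)  →  {above(a), near(a), near(b), near(e), ready(d), ready(f)}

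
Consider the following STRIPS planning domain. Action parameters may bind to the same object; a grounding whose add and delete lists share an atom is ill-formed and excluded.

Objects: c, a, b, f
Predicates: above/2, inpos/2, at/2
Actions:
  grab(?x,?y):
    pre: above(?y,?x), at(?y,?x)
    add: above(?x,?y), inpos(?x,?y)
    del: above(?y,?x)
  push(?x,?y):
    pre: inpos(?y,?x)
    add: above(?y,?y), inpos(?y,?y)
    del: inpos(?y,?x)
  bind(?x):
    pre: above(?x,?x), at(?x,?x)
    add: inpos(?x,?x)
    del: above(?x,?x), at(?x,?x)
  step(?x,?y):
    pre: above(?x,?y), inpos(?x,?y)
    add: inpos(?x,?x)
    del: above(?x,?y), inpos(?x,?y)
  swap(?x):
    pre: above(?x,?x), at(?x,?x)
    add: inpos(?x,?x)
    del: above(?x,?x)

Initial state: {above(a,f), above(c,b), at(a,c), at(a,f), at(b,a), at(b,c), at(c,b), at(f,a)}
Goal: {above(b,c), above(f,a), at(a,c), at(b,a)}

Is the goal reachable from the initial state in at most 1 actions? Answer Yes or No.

No

1. grab(b,c)  →  {above(a,f), above(b,c), at(a,c), at(a,f), at(b,a), at(b,c), at(c,b), at(f,a), inpos(b,c)}
2. grab(f,a)  →  {above(b,c), above(f,a), at(a,c), at(a,f), at(b,a), at(b,c), at(c,b), at(f,a), inpos(b,c), inpos(f,a)}
optimal plan length = 2; 2 > 1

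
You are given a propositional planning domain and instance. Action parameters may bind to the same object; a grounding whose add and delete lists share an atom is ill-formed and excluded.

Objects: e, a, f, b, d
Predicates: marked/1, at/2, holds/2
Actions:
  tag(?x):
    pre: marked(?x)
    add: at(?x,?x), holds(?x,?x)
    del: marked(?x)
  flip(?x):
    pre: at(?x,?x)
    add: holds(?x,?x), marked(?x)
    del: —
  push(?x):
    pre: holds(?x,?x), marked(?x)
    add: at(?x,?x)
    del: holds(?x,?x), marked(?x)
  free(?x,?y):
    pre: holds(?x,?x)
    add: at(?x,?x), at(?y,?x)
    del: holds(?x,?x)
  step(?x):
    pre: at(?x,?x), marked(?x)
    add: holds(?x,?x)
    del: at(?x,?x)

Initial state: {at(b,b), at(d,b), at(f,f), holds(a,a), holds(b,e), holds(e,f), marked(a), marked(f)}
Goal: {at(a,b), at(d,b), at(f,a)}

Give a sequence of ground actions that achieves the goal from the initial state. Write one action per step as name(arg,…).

flip(b); free(a,f); free(b,a)

1. flip(b)  →  {at(b,b), at(d,b), at(f,f), holds(a,a), holds(b,b), holds(b,e), holds(e,f), marked(a), marked(b), marked(f)}
2. free(a,f)  →  {at(a,a), at(b,b), at(d,b), at(f,a), at(f,f), holds(b,b), holds(b,e), holds(e,f), marked(a), marked(b), marked(f)}
3. free(b,a)  →  {at(a,a), at(a,b), at(b,b), at(d,b), at(f,a), at(f,f), holds(b,e), holds(e,f), marked(a), marked(b), marked(f)}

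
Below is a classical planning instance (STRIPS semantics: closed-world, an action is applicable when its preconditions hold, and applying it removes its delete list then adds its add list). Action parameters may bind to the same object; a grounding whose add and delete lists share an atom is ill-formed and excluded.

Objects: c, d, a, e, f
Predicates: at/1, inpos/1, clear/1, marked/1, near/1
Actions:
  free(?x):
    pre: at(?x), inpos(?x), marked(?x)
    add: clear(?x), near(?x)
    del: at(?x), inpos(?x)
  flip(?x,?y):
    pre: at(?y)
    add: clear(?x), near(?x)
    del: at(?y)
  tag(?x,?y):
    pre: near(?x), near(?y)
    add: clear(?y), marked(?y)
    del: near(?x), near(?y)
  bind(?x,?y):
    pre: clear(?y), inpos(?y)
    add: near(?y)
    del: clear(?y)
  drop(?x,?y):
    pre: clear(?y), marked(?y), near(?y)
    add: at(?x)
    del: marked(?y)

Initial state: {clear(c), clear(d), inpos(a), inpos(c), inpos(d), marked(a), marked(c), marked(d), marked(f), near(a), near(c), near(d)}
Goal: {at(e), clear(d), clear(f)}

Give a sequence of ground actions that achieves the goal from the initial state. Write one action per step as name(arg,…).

drop(c,c); flip(f,c); drop(e,d)

1. drop(c,c)  →  {at(c), clear(c), clear(d), inpos(a), inpos(c), inpos(d), marked(a), marked(d), marked(f), near(a), near(c), near(d)}
2. flip(f,c)  →  {clear(c), clear(d), clear(f), inpos(a), inpos(c), inpos(d), marked(a), marked(d), marked(f), near(a), near(c), near(d), near(f)}
3. drop(e,d)  →  {at(e), clear(c), clear(d), clear(f), inpos(a), inpos(c), inpos(d), marked(a), marked(f), near(a), near(c), near(d), near(f)}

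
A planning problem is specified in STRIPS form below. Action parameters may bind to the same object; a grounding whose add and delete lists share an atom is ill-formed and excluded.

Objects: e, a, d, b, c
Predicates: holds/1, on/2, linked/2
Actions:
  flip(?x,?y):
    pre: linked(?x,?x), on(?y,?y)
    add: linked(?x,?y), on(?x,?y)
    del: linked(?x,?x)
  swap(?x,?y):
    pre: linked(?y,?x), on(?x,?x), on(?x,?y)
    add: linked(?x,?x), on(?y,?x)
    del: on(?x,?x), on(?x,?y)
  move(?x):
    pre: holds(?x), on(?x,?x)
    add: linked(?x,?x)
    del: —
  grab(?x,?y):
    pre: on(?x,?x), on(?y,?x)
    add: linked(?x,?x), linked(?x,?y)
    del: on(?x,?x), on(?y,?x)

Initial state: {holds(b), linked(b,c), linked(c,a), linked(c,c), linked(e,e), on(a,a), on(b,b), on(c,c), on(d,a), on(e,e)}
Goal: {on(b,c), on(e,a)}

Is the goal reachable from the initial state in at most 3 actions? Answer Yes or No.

1. flip(e,a)  →  {holds(b), linked(b,c), linked(c,a), linked(c,c), linked(e,a), on(a,a), on(b,b), on(c,c), on(d,a), on(e,a), on(e,e)}
2. flip(c,b)  →  {holds(b), linked(b,c), linked(c,a), linked(c,b), linked(e,a), on(a,a), on(b,b), on(c,b), on(c,c), on(d,a), on(e,a), on(e,e)}
3. swap(c,b)  →  {holds(b), linked(b,c), linked(c,a), linked(c,b), linked(c,c), linked(e,a), on(a,a), on(b,b), on(b,c), on(d,a), on(e,a), on(e,e)}
optimal plan length = 3; 3 ≤ 3

Yes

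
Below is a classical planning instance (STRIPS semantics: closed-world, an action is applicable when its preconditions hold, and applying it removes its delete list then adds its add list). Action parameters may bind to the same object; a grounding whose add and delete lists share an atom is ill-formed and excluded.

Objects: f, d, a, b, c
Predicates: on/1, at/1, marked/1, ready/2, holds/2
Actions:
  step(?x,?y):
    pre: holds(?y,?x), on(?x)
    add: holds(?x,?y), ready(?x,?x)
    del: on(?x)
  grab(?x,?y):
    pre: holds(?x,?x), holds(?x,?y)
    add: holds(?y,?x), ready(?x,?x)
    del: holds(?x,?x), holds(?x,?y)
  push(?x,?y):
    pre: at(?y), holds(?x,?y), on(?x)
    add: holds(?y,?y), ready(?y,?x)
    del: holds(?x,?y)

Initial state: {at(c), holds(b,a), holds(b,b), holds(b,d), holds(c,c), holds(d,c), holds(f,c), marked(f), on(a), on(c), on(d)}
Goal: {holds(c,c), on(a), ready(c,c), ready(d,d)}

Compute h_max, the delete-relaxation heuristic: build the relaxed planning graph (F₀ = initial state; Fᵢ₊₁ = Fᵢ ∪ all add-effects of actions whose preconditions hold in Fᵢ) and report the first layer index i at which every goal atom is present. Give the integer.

1

F0 = init (11 atoms)
F1 = F0 ∪ {holds(a,b), holds(c,d), holds(c,f), holds(d,b), ready(a,a), ready(b,b), ready(c,c), ready(c,d), ready(d,d)}  (20 atoms)
goal ⊆ F1  ⇒  h_max = 1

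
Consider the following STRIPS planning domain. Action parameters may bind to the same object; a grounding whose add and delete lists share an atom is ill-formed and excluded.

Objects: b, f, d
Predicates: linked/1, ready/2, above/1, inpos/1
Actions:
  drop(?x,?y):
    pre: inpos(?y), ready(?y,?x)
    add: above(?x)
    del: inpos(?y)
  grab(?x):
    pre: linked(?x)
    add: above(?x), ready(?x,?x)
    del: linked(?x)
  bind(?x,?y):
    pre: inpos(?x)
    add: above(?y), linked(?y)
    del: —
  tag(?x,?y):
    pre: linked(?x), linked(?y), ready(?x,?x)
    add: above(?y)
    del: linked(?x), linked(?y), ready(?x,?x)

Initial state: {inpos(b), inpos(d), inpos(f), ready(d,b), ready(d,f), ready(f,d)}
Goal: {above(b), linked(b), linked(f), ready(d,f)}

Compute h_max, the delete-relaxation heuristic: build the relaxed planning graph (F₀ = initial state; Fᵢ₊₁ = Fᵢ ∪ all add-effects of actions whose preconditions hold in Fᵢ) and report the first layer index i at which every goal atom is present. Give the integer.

1

F0 = init (6 atoms)
F1 = F0 ∪ {above(b), above(d), above(f), linked(b), linked(d), linked(f)}  (12 atoms)
goal ⊆ F1  ⇒  h_max = 1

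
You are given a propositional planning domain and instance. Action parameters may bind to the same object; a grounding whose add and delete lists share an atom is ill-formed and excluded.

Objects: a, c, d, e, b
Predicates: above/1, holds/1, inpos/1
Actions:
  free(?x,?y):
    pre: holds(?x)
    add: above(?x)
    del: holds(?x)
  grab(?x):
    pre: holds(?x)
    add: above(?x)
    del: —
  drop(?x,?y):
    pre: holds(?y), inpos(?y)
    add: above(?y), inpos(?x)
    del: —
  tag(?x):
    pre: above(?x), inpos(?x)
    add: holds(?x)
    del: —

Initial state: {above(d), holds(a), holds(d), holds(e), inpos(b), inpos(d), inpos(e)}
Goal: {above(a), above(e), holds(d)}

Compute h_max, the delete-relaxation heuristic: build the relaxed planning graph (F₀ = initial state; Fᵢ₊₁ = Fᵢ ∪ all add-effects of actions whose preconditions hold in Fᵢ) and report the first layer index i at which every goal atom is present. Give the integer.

1

F0 = init (7 atoms)
F1 = F0 ∪ {above(a), above(e), inpos(a), inpos(c)}  (11 atoms)
goal ⊆ F1  ⇒  h_max = 1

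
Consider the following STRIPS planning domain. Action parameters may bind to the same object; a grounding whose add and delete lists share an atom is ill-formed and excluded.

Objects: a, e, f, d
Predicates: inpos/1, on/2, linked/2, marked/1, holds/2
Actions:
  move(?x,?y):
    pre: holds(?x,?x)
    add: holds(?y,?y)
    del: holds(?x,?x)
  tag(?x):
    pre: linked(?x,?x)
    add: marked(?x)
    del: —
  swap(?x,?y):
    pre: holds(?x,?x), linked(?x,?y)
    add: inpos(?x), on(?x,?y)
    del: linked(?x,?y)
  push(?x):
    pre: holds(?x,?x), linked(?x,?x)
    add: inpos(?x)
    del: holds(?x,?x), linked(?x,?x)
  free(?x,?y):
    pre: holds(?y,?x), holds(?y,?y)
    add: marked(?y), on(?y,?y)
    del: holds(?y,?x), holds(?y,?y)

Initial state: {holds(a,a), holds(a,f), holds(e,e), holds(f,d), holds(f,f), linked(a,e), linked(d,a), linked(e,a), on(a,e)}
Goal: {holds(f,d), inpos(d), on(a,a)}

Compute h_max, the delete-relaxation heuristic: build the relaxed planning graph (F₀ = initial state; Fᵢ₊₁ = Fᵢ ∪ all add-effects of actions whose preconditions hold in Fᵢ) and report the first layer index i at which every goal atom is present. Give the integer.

2

F0 = init (9 atoms)
F1 = F0 ∪ {holds(d,d), inpos(a), inpos(e), marked(a), marked(e), marked(f), on(a,a), on(e,a), on(e,e), on(f,f)}  (19 atoms)
F2 = F1 ∪ {inpos(d), marked(d), on(d,a), on(d,d)}  (23 atoms)
goal ⊆ F2  ⇒  h_max = 2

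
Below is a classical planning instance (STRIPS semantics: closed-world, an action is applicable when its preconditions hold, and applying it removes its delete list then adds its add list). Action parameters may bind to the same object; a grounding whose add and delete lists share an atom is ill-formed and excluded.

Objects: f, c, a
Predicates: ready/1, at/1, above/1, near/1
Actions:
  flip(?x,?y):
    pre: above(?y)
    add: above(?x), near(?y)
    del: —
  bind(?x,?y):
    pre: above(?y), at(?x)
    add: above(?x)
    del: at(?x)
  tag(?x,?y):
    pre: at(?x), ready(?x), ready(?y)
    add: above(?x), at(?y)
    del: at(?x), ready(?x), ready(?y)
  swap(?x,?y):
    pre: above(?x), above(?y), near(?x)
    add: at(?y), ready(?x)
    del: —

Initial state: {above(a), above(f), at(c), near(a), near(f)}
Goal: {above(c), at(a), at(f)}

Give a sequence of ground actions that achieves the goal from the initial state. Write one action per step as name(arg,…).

flip(c,f); swap(f,f); swap(f,a)

1. flip(c,f)  →  {above(a), above(c), above(f), at(c), near(a), near(f)}
2. swap(f,f)  →  {above(a), above(c), above(f), at(c), at(f), near(a), near(f), ready(f)}
3. swap(f,a)  →  {above(a), above(c), above(f), at(a), at(c), at(f), near(a), near(f), ready(f)}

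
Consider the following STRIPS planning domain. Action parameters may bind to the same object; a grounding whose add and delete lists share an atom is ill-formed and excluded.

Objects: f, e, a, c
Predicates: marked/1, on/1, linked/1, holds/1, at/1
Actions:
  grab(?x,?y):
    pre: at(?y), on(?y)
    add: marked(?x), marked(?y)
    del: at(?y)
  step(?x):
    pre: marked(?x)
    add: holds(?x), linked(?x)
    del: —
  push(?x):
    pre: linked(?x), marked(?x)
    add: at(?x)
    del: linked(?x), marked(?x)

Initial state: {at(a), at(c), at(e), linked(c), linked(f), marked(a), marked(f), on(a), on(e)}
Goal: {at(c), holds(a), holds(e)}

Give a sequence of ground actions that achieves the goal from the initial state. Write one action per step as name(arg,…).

grab(f,e); step(e); step(a)

1. grab(f,e)  →  {at(a), at(c), linked(c), linked(f), marked(a), marked(e), marked(f), on(a), on(e)}
2. step(e)  →  {at(a), at(c), holds(e), linked(c), linked(e), linked(f), marked(a), marked(e), marked(f), on(a), on(e)}
3. step(a)  →  {at(a), at(c), holds(a), holds(e), linked(a), linked(c), linked(e), linked(f), marked(a), marked(e), marked(f), on(a), on(e)}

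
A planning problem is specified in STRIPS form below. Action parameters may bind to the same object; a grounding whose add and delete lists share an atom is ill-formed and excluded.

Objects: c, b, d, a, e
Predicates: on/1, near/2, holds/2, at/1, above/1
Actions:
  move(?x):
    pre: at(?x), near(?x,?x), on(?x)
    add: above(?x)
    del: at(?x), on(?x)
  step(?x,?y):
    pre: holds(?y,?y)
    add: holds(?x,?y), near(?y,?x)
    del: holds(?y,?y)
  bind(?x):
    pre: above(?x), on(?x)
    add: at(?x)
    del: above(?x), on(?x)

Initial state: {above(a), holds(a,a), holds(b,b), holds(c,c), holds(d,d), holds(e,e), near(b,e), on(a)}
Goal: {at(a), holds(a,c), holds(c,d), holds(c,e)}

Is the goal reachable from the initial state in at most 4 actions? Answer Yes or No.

Yes

1. step(c,d)  →  {above(a), holds(a,a), holds(b,b), holds(c,c), holds(c,d), holds(e,e), near(b,e), near(d,c), on(a)}
2. step(c,e)  →  {above(a), holds(a,a), holds(b,b), holds(c,c), holds(c,d), holds(c,e), near(b,e), near(d,c), near(e,c), on(a)}
3. step(a,c)  →  {above(a), holds(a,a), holds(a,c), holds(b,b), holds(c,d), holds(c,e), near(b,e), near(c,a), near(d,c), near(e,c), on(a)}
4. bind(a)  →  {at(a), holds(a,a), holds(a,c), holds(b,b), holds(c,d), holds(c,e), near(b,e), near(c,a), near(d,c), near(e,c)}
optimal plan length = 4; 4 ≤ 4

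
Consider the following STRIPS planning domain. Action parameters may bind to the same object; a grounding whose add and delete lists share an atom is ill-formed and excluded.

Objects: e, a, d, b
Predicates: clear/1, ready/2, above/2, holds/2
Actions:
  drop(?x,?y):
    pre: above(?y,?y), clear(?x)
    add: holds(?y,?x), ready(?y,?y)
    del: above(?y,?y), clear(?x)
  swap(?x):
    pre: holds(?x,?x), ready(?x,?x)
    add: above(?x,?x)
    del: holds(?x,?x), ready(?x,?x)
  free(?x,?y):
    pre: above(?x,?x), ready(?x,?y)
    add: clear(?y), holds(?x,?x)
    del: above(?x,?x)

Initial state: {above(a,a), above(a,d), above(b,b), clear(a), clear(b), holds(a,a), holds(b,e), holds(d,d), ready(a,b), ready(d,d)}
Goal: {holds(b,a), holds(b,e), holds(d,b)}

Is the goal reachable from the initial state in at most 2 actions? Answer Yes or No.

No

1. drop(a,b)  →  {above(a,a), above(a,d), clear(b), holds(a,a), holds(b,a), holds(b,e), holds(d,d), ready(a,b), ready(b,b), ready(d,d)}
2. swap(d)  →  {above(a,a), above(a,d), above(d,d), clear(b), holds(a,a), holds(b,a), holds(b,e), ready(a,b), ready(b,b)}
3. drop(b,d)  →  {above(a,a), above(a,d), holds(a,a), holds(b,a), holds(b,e), holds(d,b), ready(a,b), ready(b,b), ready(d,d)}
optimal plan length = 3; 3 > 2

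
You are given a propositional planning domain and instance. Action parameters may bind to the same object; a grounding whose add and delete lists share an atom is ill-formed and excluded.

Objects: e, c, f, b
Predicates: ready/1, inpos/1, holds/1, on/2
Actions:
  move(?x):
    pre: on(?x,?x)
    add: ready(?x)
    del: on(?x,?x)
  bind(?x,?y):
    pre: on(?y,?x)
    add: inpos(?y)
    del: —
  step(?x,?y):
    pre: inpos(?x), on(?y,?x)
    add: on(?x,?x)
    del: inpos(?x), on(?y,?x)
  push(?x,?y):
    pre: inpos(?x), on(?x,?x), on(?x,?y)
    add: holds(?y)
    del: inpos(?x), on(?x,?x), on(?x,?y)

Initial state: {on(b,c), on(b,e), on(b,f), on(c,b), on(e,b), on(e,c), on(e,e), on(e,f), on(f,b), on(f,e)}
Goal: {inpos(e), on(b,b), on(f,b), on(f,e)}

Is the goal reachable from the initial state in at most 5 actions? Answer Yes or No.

1. bind(e,e)  →  {inpos(e), on(b,c), on(b,e), on(b,f), on(c,b), on(e,b), on(e,c), on(e,e), on(e,f), on(f,b), on(f,e)}
2. bind(e,b)  →  {inpos(b), inpos(e), on(b,c), on(b,e), on(b,f), on(c,b), on(e,b), on(e,c), on(e,e), on(e,f), on(f,b), on(f,e)}
3. step(b,e)  →  {inpos(e), on(b,b), on(b,c), on(b,e), on(b,f), on(c,b), on(e,c), on(e,e), on(e,f), on(f,b), on(f,e)}
optimal plan length = 3; 3 ≤ 5

Yes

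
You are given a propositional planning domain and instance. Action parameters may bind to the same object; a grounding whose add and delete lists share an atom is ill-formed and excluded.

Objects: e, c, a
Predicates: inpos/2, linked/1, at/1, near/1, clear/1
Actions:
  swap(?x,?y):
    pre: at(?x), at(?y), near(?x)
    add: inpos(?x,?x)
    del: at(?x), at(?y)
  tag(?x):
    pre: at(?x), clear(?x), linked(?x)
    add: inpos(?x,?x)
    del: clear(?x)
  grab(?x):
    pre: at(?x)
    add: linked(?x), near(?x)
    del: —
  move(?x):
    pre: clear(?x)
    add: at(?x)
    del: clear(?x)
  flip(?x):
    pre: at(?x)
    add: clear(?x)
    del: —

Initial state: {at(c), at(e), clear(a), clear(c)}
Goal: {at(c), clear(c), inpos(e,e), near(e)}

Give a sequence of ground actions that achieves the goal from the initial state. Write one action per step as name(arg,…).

grab(e); swap(e,e)

1. grab(e)  →  {at(c), at(e), clear(a), clear(c), linked(e), near(e)}
2. swap(e,e)  →  {at(c), clear(a), clear(c), inpos(e,e), linked(e), near(e)}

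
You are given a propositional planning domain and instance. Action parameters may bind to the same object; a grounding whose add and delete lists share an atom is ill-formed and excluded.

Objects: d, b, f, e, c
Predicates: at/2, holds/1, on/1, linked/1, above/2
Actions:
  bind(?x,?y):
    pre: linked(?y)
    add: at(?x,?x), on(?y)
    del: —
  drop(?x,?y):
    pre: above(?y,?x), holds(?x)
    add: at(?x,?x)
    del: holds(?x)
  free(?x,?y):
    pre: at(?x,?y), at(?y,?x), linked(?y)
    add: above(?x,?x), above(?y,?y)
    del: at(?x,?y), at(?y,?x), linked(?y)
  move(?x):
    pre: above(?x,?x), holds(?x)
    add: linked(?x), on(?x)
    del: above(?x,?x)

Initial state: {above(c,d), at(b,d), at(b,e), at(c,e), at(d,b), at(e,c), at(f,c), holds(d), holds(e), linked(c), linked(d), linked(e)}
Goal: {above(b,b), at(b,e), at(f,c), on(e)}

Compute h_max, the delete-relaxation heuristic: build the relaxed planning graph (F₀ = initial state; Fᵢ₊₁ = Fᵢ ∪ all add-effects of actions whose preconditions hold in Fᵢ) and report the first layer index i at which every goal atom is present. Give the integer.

F0 = init (12 atoms)
F1 = F0 ∪ {above(b,b), above(c,c), above(d,d), above(e,e), at(b,b), at(c,c), at(d,d), at(e,e), at(f,f), on(c), on(d), on(e)}  (24 atoms)
goal ⊆ F1  ⇒  h_max = 1

1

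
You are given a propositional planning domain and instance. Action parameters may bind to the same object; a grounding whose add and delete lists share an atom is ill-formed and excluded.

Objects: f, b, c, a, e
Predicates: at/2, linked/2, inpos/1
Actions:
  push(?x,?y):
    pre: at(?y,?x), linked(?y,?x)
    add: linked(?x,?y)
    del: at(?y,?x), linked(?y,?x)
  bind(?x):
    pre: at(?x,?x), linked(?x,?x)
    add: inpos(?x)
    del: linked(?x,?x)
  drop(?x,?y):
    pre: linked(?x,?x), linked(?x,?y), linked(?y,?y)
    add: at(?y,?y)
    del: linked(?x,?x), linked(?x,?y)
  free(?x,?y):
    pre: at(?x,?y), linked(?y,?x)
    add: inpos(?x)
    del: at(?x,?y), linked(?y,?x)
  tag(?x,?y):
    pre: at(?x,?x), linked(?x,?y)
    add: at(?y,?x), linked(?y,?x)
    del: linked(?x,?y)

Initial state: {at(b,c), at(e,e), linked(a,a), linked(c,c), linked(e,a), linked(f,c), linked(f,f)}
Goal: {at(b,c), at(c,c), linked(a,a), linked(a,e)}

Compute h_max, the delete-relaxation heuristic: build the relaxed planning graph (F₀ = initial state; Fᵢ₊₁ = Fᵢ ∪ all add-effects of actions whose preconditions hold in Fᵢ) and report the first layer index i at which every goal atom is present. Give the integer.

F0 = init (7 atoms)
F1 = F0 ∪ {at(a,a), at(a,e), at(c,c), at(f,f), linked(a,e)}  (12 atoms)
goal ⊆ F1  ⇒  h_max = 1

1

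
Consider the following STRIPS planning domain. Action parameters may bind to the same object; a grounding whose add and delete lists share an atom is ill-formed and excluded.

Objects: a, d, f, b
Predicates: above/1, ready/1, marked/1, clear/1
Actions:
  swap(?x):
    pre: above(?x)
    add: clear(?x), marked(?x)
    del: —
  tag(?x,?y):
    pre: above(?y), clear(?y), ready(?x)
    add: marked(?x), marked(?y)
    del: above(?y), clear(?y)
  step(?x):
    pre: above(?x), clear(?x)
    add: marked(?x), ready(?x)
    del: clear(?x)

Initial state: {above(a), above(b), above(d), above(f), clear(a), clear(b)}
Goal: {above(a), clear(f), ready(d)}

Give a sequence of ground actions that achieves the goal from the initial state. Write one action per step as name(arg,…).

1. swap(d)  →  {above(a), above(b), above(d), above(f), clear(a), clear(b), clear(d), marked(d)}
2. swap(f)  →  {above(a), above(b), above(d), above(f), clear(a), clear(b), clear(d), clear(f), marked(d), marked(f)}
3. step(d)  →  {above(a), above(b), above(d), above(f), clear(a), clear(b), clear(f), marked(d), marked(f), ready(d)}

swap(d); swap(f); step(d)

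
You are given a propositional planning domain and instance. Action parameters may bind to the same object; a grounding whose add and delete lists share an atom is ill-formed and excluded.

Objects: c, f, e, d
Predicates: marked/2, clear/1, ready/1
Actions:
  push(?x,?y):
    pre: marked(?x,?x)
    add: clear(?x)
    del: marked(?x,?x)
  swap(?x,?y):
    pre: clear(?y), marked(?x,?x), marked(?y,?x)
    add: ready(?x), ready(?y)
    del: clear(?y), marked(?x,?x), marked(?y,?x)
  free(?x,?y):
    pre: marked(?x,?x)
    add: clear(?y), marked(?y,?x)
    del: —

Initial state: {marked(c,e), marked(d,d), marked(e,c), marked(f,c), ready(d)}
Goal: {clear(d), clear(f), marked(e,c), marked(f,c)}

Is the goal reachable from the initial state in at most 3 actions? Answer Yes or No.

Yes

1. free(d,f)  →  {clear(f), marked(c,e), marked(d,d), marked(e,c), marked(f,c), marked(f,d), ready(d)}
2. push(d,c)  →  {clear(d), clear(f), marked(c,e), marked(e,c), marked(f,c), marked(f,d), ready(d)}
optimal plan length = 2; 2 ≤ 3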